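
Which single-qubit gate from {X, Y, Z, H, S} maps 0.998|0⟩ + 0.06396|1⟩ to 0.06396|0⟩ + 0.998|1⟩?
X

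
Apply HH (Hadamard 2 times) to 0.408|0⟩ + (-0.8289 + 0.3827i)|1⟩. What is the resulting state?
0.408|0⟩ + (-0.8289 + 0.3827i)|1⟩

H² = I, so an even number of Hadamards cancels: H^2 = I and the state is unchanged.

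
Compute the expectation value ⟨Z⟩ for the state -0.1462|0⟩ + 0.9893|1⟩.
-0.9573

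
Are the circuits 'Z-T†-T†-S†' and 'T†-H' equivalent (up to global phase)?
No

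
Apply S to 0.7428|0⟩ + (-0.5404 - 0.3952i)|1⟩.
0.7428|0⟩ + (0.3952 - 0.5404i)|1⟩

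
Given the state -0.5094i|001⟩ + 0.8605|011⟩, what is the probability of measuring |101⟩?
0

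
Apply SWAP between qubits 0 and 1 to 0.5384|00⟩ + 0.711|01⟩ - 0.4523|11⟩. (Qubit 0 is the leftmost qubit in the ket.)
0.5384|00⟩ + 0.711|10⟩ - 0.4523|11⟩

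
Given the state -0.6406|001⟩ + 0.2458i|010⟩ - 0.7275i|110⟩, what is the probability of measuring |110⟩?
0.5293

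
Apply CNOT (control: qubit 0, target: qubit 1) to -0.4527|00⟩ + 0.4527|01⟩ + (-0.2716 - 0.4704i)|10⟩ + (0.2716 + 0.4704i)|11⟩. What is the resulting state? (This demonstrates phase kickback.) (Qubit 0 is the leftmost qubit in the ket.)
-0.4527|00⟩ + 0.4527|01⟩ + (0.2716 + 0.4704i)|10⟩ + (-0.2716 - 0.4704i)|11⟩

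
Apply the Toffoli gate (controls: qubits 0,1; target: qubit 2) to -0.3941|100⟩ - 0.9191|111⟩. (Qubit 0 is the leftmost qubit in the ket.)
-0.3941|100⟩ - 0.9191|110⟩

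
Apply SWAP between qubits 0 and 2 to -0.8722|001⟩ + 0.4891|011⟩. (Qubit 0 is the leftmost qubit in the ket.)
-0.8722|100⟩ + 0.4891|110⟩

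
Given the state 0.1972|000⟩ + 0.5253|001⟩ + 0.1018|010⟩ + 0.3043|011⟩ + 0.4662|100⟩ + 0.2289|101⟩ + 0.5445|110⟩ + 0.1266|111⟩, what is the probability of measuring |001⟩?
0.2759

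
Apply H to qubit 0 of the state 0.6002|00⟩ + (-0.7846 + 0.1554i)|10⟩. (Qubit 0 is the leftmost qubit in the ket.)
(-0.1304 + 0.1099i)|00⟩ + (0.9792 - 0.1099i)|10⟩

H on qubit 0 mixes each pair of kets that differ only in qubit 0: amplitudes (a, b) of (|…0…⟩, |…1…⟩) become ((a + b)/√2, (a − b)/√2). Kets absent from the input have amplitude 0.
(|00⟩, |10⟩): (a, b) = (0.6002, (-0.7846 + 0.1554i)) → ((-0.1304 + 0.1099i), (0.9792 - 0.1099i))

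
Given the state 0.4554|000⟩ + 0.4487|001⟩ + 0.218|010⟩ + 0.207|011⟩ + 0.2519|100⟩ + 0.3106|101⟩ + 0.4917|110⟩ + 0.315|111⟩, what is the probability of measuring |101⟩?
0.09647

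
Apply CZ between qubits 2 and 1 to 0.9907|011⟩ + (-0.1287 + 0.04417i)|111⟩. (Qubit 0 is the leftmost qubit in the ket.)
-0.9907|011⟩ + (0.1287 - 0.04417i)|111⟩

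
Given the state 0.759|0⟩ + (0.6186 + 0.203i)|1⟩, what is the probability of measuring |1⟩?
0.4239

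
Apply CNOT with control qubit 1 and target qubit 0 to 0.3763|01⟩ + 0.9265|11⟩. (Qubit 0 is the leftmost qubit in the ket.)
0.9265|01⟩ + 0.3763|11⟩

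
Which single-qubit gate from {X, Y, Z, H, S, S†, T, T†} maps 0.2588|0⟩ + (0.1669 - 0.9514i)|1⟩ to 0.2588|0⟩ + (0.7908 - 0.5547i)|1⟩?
T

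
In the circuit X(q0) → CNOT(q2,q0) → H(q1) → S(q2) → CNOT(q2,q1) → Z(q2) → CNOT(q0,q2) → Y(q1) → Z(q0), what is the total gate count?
9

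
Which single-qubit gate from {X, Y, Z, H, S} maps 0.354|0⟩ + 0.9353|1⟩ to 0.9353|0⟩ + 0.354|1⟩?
X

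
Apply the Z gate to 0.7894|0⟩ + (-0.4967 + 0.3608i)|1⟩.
0.7894|0⟩ + (0.4967 - 0.3608i)|1⟩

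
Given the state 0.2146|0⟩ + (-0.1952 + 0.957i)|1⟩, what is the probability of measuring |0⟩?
0.04605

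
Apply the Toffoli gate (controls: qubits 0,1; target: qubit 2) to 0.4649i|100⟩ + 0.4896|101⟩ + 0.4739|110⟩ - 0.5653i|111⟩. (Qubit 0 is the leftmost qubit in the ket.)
0.4649i|100⟩ + 0.4896|101⟩ - 0.5653i|110⟩ + 0.4739|111⟩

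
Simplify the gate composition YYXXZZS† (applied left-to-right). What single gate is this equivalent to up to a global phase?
S†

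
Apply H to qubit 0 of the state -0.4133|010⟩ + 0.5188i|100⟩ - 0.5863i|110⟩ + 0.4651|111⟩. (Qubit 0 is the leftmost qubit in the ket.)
0.3668i|000⟩ + (-0.2922 - 0.4146i)|010⟩ + 0.3289|011⟩ - 0.3668i|100⟩ + (-0.2922 + 0.4146i)|110⟩ - 0.3289|111⟩

H on qubit 0 mixes each pair of kets that differ only in qubit 0: amplitudes (a, b) of (|…0…⟩, |…1…⟩) become ((a + b)/√2, (a − b)/√2). Kets absent from the input have amplitude 0.
(|000⟩, |100⟩): (a, b) = (0, 0.5188i) → (0.3668i, -0.3668i)
(|010⟩, |110⟩): (a, b) = (-0.4133, -0.5863i) → ((-0.2922 - 0.4146i), (-0.2922 + 0.4146i))
(|011⟩, |111⟩): (a, b) = (0, 0.4651) → (0.3289, -0.3289)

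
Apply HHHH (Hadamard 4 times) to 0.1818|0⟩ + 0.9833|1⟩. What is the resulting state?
0.1818|0⟩ + 0.9833|1⟩

H² = I, so an even number of Hadamards cancels: H^4 = I and the state is unchanged.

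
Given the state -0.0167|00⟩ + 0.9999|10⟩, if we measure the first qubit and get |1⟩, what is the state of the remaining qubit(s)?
|0⟩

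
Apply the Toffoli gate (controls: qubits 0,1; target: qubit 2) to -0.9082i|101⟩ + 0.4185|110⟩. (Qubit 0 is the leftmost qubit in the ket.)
-0.9082i|101⟩ + 0.4185|111⟩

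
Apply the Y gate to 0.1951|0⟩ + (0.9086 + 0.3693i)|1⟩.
(0.3693 - 0.9086i)|0⟩ + 0.1951i|1⟩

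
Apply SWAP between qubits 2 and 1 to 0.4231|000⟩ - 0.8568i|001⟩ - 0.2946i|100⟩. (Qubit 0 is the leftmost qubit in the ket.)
0.4231|000⟩ - 0.8568i|010⟩ - 0.2946i|100⟩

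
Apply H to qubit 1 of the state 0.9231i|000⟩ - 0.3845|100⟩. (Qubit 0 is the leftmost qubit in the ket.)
0.6527i|000⟩ + 0.6527i|010⟩ - 0.2719|100⟩ - 0.2719|110⟩

H on qubit 1 mixes each pair of kets that differ only in qubit 1: amplitudes (a, b) of (|…0…⟩, |…1…⟩) become ((a + b)/√2, (a − b)/√2). Kets absent from the input have amplitude 0.
(|000⟩, |010⟩): (a, b) = (0.9231i, 0) → (0.6527i, 0.6527i)
(|100⟩, |110⟩): (a, b) = (-0.3845, 0) → (-0.2719, -0.2719)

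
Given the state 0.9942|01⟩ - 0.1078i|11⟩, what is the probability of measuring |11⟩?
0.01162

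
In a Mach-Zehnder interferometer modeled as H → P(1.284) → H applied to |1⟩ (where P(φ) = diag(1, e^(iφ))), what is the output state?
(0.3586 - 0.4796i)|0⟩ + (0.6414 + 0.4796i)|1⟩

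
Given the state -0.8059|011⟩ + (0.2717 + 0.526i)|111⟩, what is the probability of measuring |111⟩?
0.3505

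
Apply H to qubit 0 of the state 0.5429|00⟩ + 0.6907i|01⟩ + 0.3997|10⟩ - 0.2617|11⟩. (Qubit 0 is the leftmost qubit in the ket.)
0.6665|00⟩ + (-0.185 + 0.4884i)|01⟩ + 0.1013|10⟩ + (0.185 + 0.4884i)|11⟩

H on qubit 0 mixes each pair of kets that differ only in qubit 0: amplitudes (a, b) of (|…0…⟩, |…1…⟩) become ((a + b)/√2, (a − b)/√2). Kets absent from the input have amplitude 0.
(|00⟩, |10⟩): (a, b) = (0.5429, 0.3997) → (0.6665, 0.1013)
(|01⟩, |11⟩): (a, b) = (0.6907i, -0.2617) → ((-0.185 + 0.4884i), (0.185 + 0.4884i))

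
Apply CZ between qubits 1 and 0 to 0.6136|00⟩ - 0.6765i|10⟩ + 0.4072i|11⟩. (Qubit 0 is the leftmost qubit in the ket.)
0.6136|00⟩ - 0.6765i|10⟩ - 0.4072i|11⟩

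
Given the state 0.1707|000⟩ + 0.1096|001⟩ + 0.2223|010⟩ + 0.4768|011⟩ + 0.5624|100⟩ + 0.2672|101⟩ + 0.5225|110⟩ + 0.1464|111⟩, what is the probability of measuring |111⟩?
0.02143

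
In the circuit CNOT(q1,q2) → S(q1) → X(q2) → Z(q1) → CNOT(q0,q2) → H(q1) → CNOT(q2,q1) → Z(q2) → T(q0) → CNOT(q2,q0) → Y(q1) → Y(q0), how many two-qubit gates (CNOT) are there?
4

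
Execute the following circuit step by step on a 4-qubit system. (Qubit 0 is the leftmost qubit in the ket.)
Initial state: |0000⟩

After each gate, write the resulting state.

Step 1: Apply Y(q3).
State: i|0001⟩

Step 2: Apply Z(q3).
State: -i|0001⟩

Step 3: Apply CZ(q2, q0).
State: -i|0001⟩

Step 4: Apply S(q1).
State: -i|0001⟩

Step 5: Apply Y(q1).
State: |0101⟩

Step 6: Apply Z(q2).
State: |0101⟩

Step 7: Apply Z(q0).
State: |0101⟩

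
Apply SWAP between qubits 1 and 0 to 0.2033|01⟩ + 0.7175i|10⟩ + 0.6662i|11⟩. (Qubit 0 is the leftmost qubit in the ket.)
0.7175i|01⟩ + 0.2033|10⟩ + 0.6662i|11⟩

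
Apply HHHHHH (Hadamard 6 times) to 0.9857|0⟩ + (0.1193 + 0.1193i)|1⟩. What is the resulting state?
0.9857|0⟩ + (0.1193 + 0.1193i)|1⟩

H² = I, so an even number of Hadamards cancels: H^6 = I and the state is unchanged.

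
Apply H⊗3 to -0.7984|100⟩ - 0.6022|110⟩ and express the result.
-0.4952|000⟩ - 0.4952|001⟩ - 0.06937|010⟩ - 0.06937|011⟩ + 0.4952|100⟩ + 0.4952|101⟩ + 0.06937|110⟩ + 0.06937|111⟩

H⊗3 gives amp(|y⟩) = (1/2√2) Σ_x (−1)^(x·y) amp(|x⟩), where x·y is the number of positions in which both x and y have a 1.
|000⟩: (-0.7984 - 0.6022)/(2√2) = -0.4952
|001⟩: (-0.7984 - 0.6022)/(2√2) = -0.4952
|010⟩: (-0.7984 + 0.6022)/(2√2) = -0.06937
|011⟩: (-0.7984 + 0.6022)/(2√2) = -0.06937
|100⟩: (0.7984 + 0.6022)/(2√2) = 0.4952
|101⟩: (0.7984 + 0.6022)/(2√2) = 0.4952
|110⟩: (0.7984 - 0.6022)/(2√2) = 0.06937
|111⟩: (0.7984 - 0.6022)/(2√2) = 0.06937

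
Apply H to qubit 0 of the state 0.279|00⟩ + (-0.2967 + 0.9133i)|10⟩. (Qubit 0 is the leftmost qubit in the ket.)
(-0.01252 + 0.6458i)|00⟩ + (0.4071 - 0.6458i)|10⟩

H on qubit 0 mixes each pair of kets that differ only in qubit 0: amplitudes (a, b) of (|…0…⟩, |…1…⟩) become ((a + b)/√2, (a − b)/√2). Kets absent from the input have amplitude 0.
(|00⟩, |10⟩): (a, b) = (0.279, (-0.2967 + 0.9133i)) → ((-0.01252 + 0.6458i), (0.4071 - 0.6458i))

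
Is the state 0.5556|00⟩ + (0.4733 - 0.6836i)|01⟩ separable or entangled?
Separable

Writing the state as a|00⟩ + b|01⟩ + c|10⟩ + d|11⟩, it is a product state iff ad − bc = 0.
Here (a, b, c, d) = (0.5556, (0.4733 - 0.6836i), 0, 0): ad − bc = (0.5556)(0) − (0.4733 - 0.6836i)(0) = 0, so the state is separable.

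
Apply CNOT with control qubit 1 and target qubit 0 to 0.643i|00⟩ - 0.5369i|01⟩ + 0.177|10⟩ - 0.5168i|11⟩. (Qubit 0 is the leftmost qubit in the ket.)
0.643i|00⟩ - 0.5168i|01⟩ + 0.177|10⟩ - 0.5369i|11⟩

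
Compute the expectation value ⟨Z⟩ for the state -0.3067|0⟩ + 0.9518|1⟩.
-0.8119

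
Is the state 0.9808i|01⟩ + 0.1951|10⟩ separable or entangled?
Entangled

Writing the state as a|00⟩ + b|01⟩ + c|10⟩ + d|11⟩, it is a product state iff ad − bc = 0.
Here (a, b, c, d) = (0, 0.9808i, 0.1951, 0): ad − bc = (0)(0) − (0.9808i)(0.1951) = -0.1914i ≠ 0, so the state is entangled.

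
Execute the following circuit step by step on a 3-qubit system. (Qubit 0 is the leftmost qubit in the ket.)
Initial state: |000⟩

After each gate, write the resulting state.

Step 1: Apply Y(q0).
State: i|100⟩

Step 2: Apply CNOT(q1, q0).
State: i|100⟩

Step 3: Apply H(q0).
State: (1/√2)i|000⟩ - (1/√2)i|100⟩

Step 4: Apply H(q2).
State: (1/2)i|000⟩ + (1/2)i|001⟩ - (1/2)i|100⟩ - (1/2)i|101⟩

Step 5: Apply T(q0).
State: (1/2)i|000⟩ + (1/2)i|001⟩ + (1/√8 - (1/√8)i)|100⟩ + (1/√8 - (1/√8)i)|101⟩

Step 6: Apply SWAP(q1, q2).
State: (1/2)i|000⟩ + (1/2)i|010⟩ + (1/√8 - (1/√8)i)|100⟩ + (1/√8 - (1/√8)i)|110⟩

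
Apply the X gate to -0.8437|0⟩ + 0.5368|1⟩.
0.5368|0⟩ - 0.8437|1⟩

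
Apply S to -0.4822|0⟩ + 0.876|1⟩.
-0.4822|0⟩ + 0.876i|1⟩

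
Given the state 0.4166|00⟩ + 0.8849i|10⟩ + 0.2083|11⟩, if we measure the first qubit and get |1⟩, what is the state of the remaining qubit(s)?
0.9734i|0⟩ + 0.2291|1⟩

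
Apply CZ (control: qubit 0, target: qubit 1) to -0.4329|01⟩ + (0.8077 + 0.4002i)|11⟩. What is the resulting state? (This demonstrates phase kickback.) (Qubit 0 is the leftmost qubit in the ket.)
-0.4329|01⟩ + (-0.8077 - 0.4002i)|11⟩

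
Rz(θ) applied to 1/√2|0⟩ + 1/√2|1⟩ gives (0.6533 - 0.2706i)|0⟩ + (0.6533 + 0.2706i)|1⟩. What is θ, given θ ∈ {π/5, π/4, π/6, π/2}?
π/4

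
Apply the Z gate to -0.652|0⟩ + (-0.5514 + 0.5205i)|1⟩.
-0.652|0⟩ + (0.5514 - 0.5205i)|1⟩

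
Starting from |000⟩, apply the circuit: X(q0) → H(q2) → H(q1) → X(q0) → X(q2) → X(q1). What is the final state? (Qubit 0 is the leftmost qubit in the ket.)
1/2|000⟩ + 1/2|001⟩ + 1/2|010⟩ + 1/2|011⟩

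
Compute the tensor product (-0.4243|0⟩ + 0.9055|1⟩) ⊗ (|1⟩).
-0.4243|01⟩ + 0.9055|11⟩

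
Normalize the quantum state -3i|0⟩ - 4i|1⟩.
-0.6i|0⟩ - 0.8i|1⟩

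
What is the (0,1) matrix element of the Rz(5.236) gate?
0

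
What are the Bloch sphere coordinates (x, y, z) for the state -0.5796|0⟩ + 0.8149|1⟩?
(-0.9446, 0, -0.3281)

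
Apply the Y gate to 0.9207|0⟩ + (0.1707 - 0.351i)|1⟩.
(-0.351 - 0.1707i)|0⟩ + 0.9207i|1⟩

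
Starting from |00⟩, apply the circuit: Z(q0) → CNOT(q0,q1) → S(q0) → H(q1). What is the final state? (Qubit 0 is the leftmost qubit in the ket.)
1/√2|00⟩ + 1/√2|01⟩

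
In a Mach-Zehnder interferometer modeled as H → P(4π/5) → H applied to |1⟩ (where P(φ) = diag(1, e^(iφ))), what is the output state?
(0.9045 - 0.2939i)|0⟩ + (0.09549 + 0.2939i)|1⟩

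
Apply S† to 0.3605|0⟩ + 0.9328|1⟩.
0.3605|0⟩ - 0.9328i|1⟩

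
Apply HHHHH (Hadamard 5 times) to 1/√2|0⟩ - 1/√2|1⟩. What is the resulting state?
|1⟩

H² = I, so H^5 = H: a single Hadamard. With (a, b) = (1/√2, -1/√2), H gives ((a + b)/√2, (a − b)/√2) = (0, 1).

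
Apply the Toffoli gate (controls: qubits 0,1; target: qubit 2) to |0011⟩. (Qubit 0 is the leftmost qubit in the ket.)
|0011⟩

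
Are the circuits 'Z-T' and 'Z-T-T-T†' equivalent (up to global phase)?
Yes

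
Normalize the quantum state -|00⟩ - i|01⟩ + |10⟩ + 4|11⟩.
-0.2294|00⟩ - 0.2294i|01⟩ + 0.2294|10⟩ + 0.9177|11⟩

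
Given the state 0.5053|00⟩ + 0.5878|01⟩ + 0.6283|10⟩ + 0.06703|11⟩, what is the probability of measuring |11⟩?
0.004493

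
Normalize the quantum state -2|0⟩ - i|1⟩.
-0.8944|0⟩ - (1/√5)i|1⟩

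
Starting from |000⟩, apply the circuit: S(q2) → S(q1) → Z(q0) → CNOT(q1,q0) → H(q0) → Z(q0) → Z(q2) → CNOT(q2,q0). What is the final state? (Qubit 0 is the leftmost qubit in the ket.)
1/√2|000⟩ - 1/√2|100⟩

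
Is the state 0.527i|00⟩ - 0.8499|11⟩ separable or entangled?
Entangled

Writing the state as a|00⟩ + b|01⟩ + c|10⟩ + d|11⟩, it is a product state iff ad − bc = 0.
Here (a, b, c, d) = (0.527i, 0, 0, -0.8499): ad − bc = (0.527i)(-0.8499) − (0)(0) = -0.4479i ≠ 0, so the state is entangled.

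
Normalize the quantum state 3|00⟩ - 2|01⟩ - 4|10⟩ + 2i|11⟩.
0.5222|00⟩ - 0.3482|01⟩ - 0.6963|10⟩ + 0.3482i|11⟩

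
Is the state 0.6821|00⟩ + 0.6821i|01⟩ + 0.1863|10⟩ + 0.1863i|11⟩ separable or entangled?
Separable

Writing the state as a|00⟩ + b|01⟩ + c|10⟩ + d|11⟩, it is a product state iff ad − bc = 0.
Here (a, b, c, d) = (0.6821, 0.6821i, 0.1863, 0.1863i): ad − bc = (0.6821)(0.1863i) − (0.6821i)(0.1863) = 0, so the state is separable.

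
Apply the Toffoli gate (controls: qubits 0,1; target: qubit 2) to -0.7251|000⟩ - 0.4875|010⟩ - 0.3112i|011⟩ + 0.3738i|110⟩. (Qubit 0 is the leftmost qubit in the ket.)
-0.7251|000⟩ - 0.4875|010⟩ - 0.3112i|011⟩ + 0.3738i|111⟩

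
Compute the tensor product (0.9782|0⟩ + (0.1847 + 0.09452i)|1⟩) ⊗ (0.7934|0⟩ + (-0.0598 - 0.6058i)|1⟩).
0.7761|00⟩ + (-0.0585 - 0.5926i)|01⟩ + (0.1465 + 0.07499i)|10⟩ + (0.04622 - 0.1175i)|11⟩

amp(|b₁b₂…⟩) = product of the factor amplitudes for bits b₁, b₂, …; only kets whose every factor amplitude is nonzero survive.
|00⟩: (0.9782)(0.7934) = 0.7761
|01⟩: (0.9782)(-0.0598 - 0.6058i) = (-0.0585 - 0.5926i)
|10⟩: (0.1847 + 0.09452i)(0.7934) = (0.1465 + 0.07499i)
|11⟩: (0.1847 + 0.09452i)(-0.0598 - 0.6058i) = (0.04622 - 0.1175i)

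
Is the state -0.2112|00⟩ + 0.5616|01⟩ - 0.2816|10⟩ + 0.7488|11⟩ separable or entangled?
Separable

Writing the state as a|00⟩ + b|01⟩ + c|10⟩ + d|11⟩, it is a product state iff ad − bc = 0.
Here (a, b, c, d) = (-0.2112, 0.5616, -0.2816, 0.7488): ad − bc = (-0.2112)(0.7488) − (0.5616)(-0.2816) = 0, so the state is separable.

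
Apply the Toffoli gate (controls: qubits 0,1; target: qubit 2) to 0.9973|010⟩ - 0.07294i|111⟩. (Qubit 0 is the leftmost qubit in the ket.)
0.9973|010⟩ - 0.07294i|110⟩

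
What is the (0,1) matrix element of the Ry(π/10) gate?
-0.1564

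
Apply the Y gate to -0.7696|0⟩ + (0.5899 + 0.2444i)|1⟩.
(0.2444 - 0.5899i)|0⟩ - 0.7696i|1⟩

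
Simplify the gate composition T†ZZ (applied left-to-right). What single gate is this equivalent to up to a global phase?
T†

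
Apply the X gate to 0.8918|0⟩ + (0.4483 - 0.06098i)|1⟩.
(0.4483 - 0.06098i)|0⟩ + 0.8918|1⟩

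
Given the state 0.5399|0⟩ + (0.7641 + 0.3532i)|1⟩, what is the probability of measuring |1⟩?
0.7086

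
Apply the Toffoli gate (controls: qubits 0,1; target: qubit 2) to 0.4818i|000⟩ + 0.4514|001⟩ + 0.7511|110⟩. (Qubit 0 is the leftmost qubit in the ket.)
0.4818i|000⟩ + 0.4514|001⟩ + 0.7511|111⟩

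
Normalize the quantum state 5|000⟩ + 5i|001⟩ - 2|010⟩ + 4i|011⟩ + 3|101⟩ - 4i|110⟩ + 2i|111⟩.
0.5025|000⟩ + 0.5025i|001⟩ - 0.201|010⟩ + 0.402i|011⟩ + 0.3015|101⟩ - 0.402i|110⟩ + 0.201i|111⟩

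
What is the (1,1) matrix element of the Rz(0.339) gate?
(0.9857 + 0.1687i)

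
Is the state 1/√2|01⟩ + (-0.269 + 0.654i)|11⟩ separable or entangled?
Separable

Writing the state as a|00⟩ + b|01⟩ + c|10⟩ + d|11⟩, it is a product state iff ad − bc = 0.
Here (a, b, c, d) = (0, 1/√2, 0, (-0.269 + 0.654i)): ad − bc = (0)(-0.269 + 0.654i) − (1/√2)(0) = 0, so the state is separable.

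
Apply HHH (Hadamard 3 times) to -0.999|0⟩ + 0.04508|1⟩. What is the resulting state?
-0.6745|0⟩ - 0.7383|1⟩

H² = I, so H^3 = H: a single Hadamard. With (a, b) = (-0.999, 0.04508), H gives ((a + b)/√2, (a − b)/√2) = (-0.6745, -0.7383).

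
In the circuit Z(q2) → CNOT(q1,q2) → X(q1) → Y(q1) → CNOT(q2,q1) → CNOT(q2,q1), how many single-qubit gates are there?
3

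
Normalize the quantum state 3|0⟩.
|0⟩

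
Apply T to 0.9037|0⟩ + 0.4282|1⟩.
0.9037|0⟩ + (0.3028 + 0.3028i)|1⟩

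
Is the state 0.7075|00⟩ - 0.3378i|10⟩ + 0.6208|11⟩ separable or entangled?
Entangled

Writing the state as a|00⟩ + b|01⟩ + c|10⟩ + d|11⟩, it is a product state iff ad − bc = 0.
Here (a, b, c, d) = (0.7075, 0, -0.3378i, 0.6208): ad − bc = (0.7075)(0.6208) − (0)(-0.3378i) = 0.4392 ≠ 0, so the state is entangled.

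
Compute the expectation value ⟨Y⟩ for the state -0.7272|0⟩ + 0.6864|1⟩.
0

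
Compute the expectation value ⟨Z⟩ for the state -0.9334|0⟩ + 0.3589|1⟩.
0.7424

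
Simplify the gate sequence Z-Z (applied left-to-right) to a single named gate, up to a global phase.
I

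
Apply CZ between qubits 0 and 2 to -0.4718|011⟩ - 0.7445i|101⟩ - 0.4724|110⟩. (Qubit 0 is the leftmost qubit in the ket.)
-0.4718|011⟩ + 0.7445i|101⟩ - 0.4724|110⟩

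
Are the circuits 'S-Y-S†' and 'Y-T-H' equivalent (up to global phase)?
No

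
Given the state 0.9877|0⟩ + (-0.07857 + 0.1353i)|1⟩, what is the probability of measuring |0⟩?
0.9756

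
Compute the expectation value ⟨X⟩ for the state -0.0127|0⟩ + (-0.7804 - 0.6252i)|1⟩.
0.01982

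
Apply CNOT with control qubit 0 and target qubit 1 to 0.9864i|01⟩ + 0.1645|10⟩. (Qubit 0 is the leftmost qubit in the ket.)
0.9864i|01⟩ + 0.1645|11⟩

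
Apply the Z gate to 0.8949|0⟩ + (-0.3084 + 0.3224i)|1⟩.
0.8949|0⟩ + (0.3084 - 0.3224i)|1⟩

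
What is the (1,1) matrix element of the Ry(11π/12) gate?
0.1305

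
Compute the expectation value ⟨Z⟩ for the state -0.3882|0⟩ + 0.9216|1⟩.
-0.6986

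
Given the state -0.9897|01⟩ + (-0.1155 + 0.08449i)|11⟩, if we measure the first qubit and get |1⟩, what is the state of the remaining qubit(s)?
(-0.8071 + 0.5904i)|1⟩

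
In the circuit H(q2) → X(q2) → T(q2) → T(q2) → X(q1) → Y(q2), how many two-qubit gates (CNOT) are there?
0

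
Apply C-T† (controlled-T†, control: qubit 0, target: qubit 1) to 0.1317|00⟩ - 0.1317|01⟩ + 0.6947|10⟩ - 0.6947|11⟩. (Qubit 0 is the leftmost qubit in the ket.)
0.1317|00⟩ - 0.1317|01⟩ + 0.6947|10⟩ + (-0.4912 + 0.4912i)|11⟩

C-T† leaves the control-|0⟩ kets |00⟩, |01⟩ unchanged and applies T† to qubit 1 on the control-|1⟩ pair (|10⟩, |11⟩).
T† = [[1, 0], [0, (1/√2 - (1/√2)i)]].
With a = amp(|10⟩) = 0.6947 and b = amp(|11⟩) = -0.6947:
new amp(|10⟩) = (1)·a = 0.6947
new amp(|11⟩) = (1/√2 - (1/√2)i)·b = (-0.4912 + 0.4912i)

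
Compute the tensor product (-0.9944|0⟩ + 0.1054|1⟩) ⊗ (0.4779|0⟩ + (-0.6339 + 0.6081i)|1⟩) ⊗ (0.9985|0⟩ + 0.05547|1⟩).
-0.4745|000⟩ - 0.02636|001⟩ + (0.6294 - 0.6038i)|010⟩ + (0.03497 - 0.03354i)|011⟩ + 0.0503|100⟩ + 0.002794|101⟩ + (-0.06671 + 0.064i)|110⟩ + (-0.003706 + 0.003555i)|111⟩

amp(|b₁b₂…⟩) = product of the factor amplitudes for bits b₁, b₂, …; only kets whose every factor amplitude is nonzero survive.
|000⟩: (-0.9944)(0.4779)(0.9985) = -0.4745
|001⟩: (-0.9944)(0.4779)(0.05547) = -0.02636
|010⟩: (-0.9944)(-0.6339 + 0.6081i)(0.9985) = (0.6294 - 0.6038i)
|011⟩: (-0.9944)(-0.6339 + 0.6081i)(0.05547) = (0.03497 - 0.03354i)
|100⟩: (0.1054)(0.4779)(0.9985) = 0.0503
|101⟩: (0.1054)(0.4779)(0.05547) = 0.002794
|110⟩: (0.1054)(-0.6339 + 0.6081i)(0.9985) = (-0.06671 + 0.064i)
|111⟩: (0.1054)(-0.6339 + 0.6081i)(0.05547) = (-0.003706 + 0.003555i)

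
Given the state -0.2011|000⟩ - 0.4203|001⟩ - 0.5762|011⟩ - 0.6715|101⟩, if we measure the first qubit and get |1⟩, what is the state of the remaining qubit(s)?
-|01⟩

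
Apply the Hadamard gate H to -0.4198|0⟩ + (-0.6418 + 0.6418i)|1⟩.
(-0.7507 + 0.4538i)|0⟩ + (0.157 - 0.4538i)|1⟩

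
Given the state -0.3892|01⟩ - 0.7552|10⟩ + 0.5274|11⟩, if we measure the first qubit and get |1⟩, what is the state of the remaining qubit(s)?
-0.8199|0⟩ + 0.5726|1⟩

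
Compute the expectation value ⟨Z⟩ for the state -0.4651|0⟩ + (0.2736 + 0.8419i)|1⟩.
-0.5673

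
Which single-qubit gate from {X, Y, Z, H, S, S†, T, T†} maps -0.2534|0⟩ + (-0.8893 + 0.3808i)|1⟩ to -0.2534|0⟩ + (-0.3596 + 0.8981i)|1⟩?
T†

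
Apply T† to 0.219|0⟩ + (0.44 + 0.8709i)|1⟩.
0.219|0⟩ + (0.9269 + 0.3047i)|1⟩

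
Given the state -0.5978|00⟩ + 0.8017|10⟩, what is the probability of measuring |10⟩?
0.6427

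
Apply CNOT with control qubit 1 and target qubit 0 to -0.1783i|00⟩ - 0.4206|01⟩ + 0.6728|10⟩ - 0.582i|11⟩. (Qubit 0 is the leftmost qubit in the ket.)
-0.1783i|00⟩ - 0.582i|01⟩ + 0.6728|10⟩ - 0.4206|11⟩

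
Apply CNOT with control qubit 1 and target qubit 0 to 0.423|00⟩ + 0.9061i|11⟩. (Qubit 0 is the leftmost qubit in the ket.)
0.423|00⟩ + 0.9061i|01⟩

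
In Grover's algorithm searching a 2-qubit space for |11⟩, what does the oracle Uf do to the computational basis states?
Uf|x⟩ = -|x⟩ if x = 11, else |x⟩ (phase flip on target)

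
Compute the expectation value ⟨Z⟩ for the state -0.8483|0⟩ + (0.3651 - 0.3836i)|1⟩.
0.4392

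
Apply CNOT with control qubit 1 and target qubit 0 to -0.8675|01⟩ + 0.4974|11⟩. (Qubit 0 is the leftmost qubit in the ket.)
0.4974|01⟩ - 0.8675|11⟩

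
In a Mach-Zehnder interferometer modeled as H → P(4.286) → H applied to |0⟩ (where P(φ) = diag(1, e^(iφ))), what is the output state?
(0.2932 - 0.4552i)|0⟩ + (0.7068 + 0.4552i)|1⟩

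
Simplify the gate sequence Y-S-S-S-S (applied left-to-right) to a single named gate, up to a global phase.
Y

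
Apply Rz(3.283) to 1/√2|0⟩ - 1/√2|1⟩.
(-0.04995 - 0.7053i)|0⟩ + (0.04995 - 0.7053i)|1⟩

Rz(3.283) = [[e^(−iθ/2), 0], [0, e^(iθ/2)]] with e^(±iθ/2) = cos(θ/2) ± i·sin(θ/2); θ = 3.283, cos(θ/2) ≈ -0.0706448, sin(θ/2) ≈ 0.997502.
With a = amp(|0⟩) = 1/√2 and b = amp(|1⟩) = -1/√2:
new amp(|0⟩) = (-0.0706448 - 0.997502i)·a = (-0.04995 - 0.7053i)
new amp(|1⟩) = (-0.0706448 + 0.997502i)·b = (0.04995 - 0.7053i)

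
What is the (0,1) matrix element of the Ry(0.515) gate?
-0.2547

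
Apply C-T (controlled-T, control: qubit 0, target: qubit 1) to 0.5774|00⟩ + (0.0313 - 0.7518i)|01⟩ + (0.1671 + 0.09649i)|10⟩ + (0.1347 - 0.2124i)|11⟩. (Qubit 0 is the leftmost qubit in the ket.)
0.5774|00⟩ + (0.0313 - 0.7518i)|01⟩ + (0.1671 + 0.09649i)|10⟩ + (0.2454 - 0.05494i)|11⟩

C-T leaves the control-|0⟩ kets |00⟩, |01⟩ unchanged and applies T to qubit 1 on the control-|1⟩ pair (|10⟩, |11⟩).
T = [[1, 0], [0, (1/√2 + (1/√2)i)]].
With a = amp(|10⟩) = (0.1671 + 0.09649i) and b = amp(|11⟩) = (0.1347 - 0.2124i):
new amp(|10⟩) = (1)·a = (0.1671 + 0.09649i)
new amp(|11⟩) = (1/√2 + (1/√2)i)·b = (0.2454 - 0.05494i)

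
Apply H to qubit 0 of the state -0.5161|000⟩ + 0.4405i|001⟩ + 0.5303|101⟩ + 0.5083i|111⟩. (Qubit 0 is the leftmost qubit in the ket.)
-0.3649|000⟩ + (0.375 + 0.3115i)|001⟩ + 0.3594i|011⟩ - 0.3649|100⟩ + (-0.375 + 0.3115i)|101⟩ - 0.3594i|111⟩

H on qubit 0 mixes each pair of kets that differ only in qubit 0: amplitudes (a, b) of (|…0…⟩, |…1…⟩) become ((a + b)/√2, (a − b)/√2). Kets absent from the input have amplitude 0.
(|000⟩, |100⟩): (a, b) = (-0.5161, 0) → (-0.3649, -0.3649)
(|001⟩, |101⟩): (a, b) = (0.4405i, 0.5303) → ((0.375 + 0.3115i), (-0.375 + 0.3115i))
(|011⟩, |111⟩): (a, b) = (0, 0.5083i) → (0.3594i, -0.3594i)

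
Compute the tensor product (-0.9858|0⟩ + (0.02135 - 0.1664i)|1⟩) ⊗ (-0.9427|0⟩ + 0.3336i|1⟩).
0.9293|00⟩ - 0.3289i|01⟩ + (-0.02013 + 0.1569i)|10⟩ + (0.05551 + 0.007122i)|11⟩

amp(|b₁b₂…⟩) = product of the factor amplitudes for bits b₁, b₂, …; only kets whose every factor amplitude is nonzero survive.
|00⟩: (-0.9858)(-0.9427) = 0.9293
|01⟩: (-0.9858)(0.3336i) = -0.3289i
|10⟩: (0.02135 - 0.1664i)(-0.9427) = (-0.02013 + 0.1569i)
|11⟩: (0.02135 - 0.1664i)(0.3336i) = (0.05551 + 0.007122i)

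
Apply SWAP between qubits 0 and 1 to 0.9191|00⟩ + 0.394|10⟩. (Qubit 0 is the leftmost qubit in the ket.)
0.9191|00⟩ + 0.394|01⟩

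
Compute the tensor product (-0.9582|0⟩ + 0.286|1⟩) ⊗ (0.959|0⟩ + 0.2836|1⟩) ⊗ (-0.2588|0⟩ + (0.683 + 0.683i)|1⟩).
0.2378|000⟩ + (-0.6276 - 0.6276i)|001⟩ + 0.07033|010⟩ + (-0.1856 - 0.1856i)|011⟩ - 0.07098|100⟩ + (0.1873 + 0.1873i)|101⟩ - 0.02099|110⟩ + (0.0554 + 0.0554i)|111⟩

amp(|b₁b₂…⟩) = product of the factor amplitudes for bits b₁, b₂, …; only kets whose every factor amplitude is nonzero survive.
|000⟩: (-0.9582)(0.959)(-0.2588) = 0.2378
|001⟩: (-0.9582)(0.959)(0.683 + 0.683i) = (-0.6276 - 0.6276i)
|010⟩: (-0.9582)(0.2836)(-0.2588) = 0.07033
|011⟩: (-0.9582)(0.2836)(0.683 + 0.683i) = (-0.1856 - 0.1856i)
|100⟩: (0.286)(0.959)(-0.2588) = -0.07098
|101⟩: (0.286)(0.959)(0.683 + 0.683i) = (0.1873 + 0.1873i)
|110⟩: (0.286)(0.2836)(-0.2588) = -0.02099
|111⟩: (0.286)(0.2836)(0.683 + 0.683i) = (0.0554 + 0.0554i)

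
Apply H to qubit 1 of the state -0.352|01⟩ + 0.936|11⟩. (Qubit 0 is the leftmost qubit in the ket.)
-0.2489|00⟩ + 0.2489|01⟩ + 0.6619|10⟩ - 0.6619|11⟩

H on qubit 1 mixes each pair of kets that differ only in qubit 1: amplitudes (a, b) of (|…0…⟩, |…1…⟩) become ((a + b)/√2, (a − b)/√2). Kets absent from the input have amplitude 0.
(|00⟩, |01⟩): (a, b) = (0, -0.352) → (-0.2489, 0.2489)
(|10⟩, |11⟩): (a, b) = (0, 0.936) → (0.6619, -0.6619)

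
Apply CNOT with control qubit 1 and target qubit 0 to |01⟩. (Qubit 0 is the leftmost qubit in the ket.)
|11⟩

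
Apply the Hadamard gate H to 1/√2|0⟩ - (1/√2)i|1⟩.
(1/2 - (1/2)i)|0⟩ + (1/2 + (1/2)i)|1⟩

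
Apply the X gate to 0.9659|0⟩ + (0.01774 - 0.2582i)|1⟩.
(0.01774 - 0.2582i)|0⟩ + 0.9659|1⟩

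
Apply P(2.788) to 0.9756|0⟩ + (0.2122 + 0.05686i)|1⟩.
0.9756|0⟩ + (-0.2188 + 0.02014i)|1⟩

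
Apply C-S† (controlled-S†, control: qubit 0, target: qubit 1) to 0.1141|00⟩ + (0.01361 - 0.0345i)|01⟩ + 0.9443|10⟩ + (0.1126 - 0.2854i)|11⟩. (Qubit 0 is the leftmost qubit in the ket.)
0.1141|00⟩ + (0.01361 - 0.0345i)|01⟩ + 0.9443|10⟩ + (-0.2854 - 0.1126i)|11⟩

C-S† leaves the control-|0⟩ kets |00⟩, |01⟩ unchanged and applies S† to qubit 1 on the control-|1⟩ pair (|10⟩, |11⟩).
S† = [[1, 0], [0, -i]].
With a = amp(|10⟩) = 0.9443 and b = amp(|11⟩) = (0.1126 - 0.2854i):
new amp(|10⟩) = (1)·a = 0.9443
new amp(|11⟩) = (-i)·b = (-0.2854 - 0.1126i)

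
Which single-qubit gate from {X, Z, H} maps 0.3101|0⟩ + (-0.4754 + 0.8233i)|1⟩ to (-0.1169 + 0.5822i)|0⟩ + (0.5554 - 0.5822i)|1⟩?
H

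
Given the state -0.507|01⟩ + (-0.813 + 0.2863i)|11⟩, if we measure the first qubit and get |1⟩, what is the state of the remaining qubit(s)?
(-0.9432 + 0.3322i)|1⟩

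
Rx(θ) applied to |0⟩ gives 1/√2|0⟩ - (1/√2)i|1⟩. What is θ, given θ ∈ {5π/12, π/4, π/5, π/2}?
π/2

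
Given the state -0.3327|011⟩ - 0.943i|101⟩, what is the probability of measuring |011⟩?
0.1107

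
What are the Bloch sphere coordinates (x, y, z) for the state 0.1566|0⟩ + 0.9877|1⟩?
(0.3093, 0, -0.951)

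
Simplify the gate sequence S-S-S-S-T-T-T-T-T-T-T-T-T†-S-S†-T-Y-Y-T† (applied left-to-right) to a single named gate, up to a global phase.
T†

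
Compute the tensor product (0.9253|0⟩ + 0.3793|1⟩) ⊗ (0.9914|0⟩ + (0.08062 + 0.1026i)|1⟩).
0.9173|00⟩ + (0.0746 + 0.09494i)|01⟩ + 0.376|10⟩ + (0.03058 + 0.03892i)|11⟩

amp(|b₁b₂…⟩) = product of the factor amplitudes for bits b₁, b₂, …; only kets whose every factor amplitude is nonzero survive.
|00⟩: (0.9253)(0.9914) = 0.9173
|01⟩: (0.9253)(0.08062 + 0.1026i) = (0.0746 + 0.09494i)
|10⟩: (0.3793)(0.9914) = 0.376
|11⟩: (0.3793)(0.08062 + 0.1026i) = (0.03058 + 0.03892i)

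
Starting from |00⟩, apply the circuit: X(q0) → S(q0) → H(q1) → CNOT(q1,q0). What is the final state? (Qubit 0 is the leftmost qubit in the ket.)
(1/√2)i|01⟩ + (1/√2)i|10⟩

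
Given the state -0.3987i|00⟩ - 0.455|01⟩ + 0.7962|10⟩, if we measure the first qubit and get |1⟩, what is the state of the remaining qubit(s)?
|0⟩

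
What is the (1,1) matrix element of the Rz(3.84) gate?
(-0.3421 + 0.9396i)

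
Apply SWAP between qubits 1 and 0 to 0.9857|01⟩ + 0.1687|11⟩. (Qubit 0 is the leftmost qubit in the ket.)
0.9857|10⟩ + 0.1687|11⟩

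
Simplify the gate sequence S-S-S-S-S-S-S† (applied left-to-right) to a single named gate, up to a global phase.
S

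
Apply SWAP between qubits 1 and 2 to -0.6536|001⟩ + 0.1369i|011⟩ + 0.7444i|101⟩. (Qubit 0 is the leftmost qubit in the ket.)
-0.6536|010⟩ + 0.1369i|011⟩ + 0.7444i|110⟩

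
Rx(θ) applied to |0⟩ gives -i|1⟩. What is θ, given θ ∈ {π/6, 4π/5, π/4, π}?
π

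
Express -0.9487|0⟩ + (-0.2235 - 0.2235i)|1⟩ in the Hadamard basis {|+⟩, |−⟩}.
(-0.8289 - 0.158i)|+⟩ + (-0.5128 + 0.158i)|−⟩

With |ψ⟩ = α|0⟩ + β|1⟩, the Hadamard-basis coefficients are ⟨+|ψ⟩ = (α + β)/√2 and ⟨−|ψ⟩ = (α − β)/√2.
Here α = -0.9487, β = (-0.2235 - 0.2235i): (α + β)/√2 = (-0.8289 - 0.158i), (α − β)/√2 = (-0.5128 + 0.158i).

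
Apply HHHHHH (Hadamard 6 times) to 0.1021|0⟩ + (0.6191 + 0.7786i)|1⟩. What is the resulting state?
0.1021|0⟩ + (0.6191 + 0.7786i)|1⟩

H² = I, so an even number of Hadamards cancels: H^6 = I and the state is unchanged.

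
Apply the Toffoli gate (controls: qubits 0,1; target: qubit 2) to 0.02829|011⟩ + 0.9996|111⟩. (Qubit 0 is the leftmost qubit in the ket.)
0.02829|011⟩ + 0.9996|110⟩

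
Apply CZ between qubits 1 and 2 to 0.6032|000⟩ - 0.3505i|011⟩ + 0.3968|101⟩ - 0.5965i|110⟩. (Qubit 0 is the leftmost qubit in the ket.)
0.6032|000⟩ + 0.3505i|011⟩ + 0.3968|101⟩ - 0.5965i|110⟩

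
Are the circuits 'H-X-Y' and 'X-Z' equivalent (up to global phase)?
No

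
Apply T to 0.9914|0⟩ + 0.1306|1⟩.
0.9914|0⟩ + (0.09235 + 0.09235i)|1⟩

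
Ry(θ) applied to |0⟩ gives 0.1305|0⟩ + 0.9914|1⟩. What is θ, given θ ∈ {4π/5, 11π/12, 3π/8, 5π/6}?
11π/12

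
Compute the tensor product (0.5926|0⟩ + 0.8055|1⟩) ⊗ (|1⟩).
0.5926|01⟩ + 0.8055|11⟩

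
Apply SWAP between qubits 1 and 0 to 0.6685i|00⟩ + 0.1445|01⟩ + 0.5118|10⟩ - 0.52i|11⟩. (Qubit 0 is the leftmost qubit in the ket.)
0.6685i|00⟩ + 0.5118|01⟩ + 0.1445|10⟩ - 0.52i|11⟩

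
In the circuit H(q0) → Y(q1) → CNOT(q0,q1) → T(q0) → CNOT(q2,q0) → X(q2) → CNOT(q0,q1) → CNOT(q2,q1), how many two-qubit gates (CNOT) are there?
4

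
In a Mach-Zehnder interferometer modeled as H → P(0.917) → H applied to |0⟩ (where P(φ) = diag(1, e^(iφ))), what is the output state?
(0.8041 + 0.3969i)|0⟩ + (0.1959 - 0.3969i)|1⟩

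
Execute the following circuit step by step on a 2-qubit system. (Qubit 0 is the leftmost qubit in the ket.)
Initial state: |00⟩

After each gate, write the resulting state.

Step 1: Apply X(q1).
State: |01⟩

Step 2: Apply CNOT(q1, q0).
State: |11⟩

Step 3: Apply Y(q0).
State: -i|01⟩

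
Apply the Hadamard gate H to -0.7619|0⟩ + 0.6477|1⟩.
-0.08075|0⟩ - 0.9967|1⟩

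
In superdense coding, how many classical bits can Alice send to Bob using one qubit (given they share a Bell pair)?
2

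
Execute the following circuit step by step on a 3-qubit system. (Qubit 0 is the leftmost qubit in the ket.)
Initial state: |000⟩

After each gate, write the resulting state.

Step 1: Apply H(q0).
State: 1/√2|000⟩ + 1/√2|100⟩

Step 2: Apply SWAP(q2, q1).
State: 1/√2|000⟩ + 1/√2|100⟩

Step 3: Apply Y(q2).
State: (1/√2)i|001⟩ + (1/√2)i|101⟩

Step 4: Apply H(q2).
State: (1/2)i|000⟩ - (1/2)i|001⟩ + (1/2)i|100⟩ - (1/2)i|101⟩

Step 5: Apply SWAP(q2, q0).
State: (1/2)i|000⟩ + (1/2)i|001⟩ - (1/2)i|100⟩ - (1/2)i|101⟩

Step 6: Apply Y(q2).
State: 1/2|000⟩ - 1/2|001⟩ - 1/2|100⟩ + 1/2|101⟩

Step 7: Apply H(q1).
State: 1/√8|000⟩ - 1/√8|001⟩ + 1/√8|010⟩ - 1/√8|011⟩ - 1/√8|100⟩ + 1/√8|101⟩ - 1/√8|110⟩ + 1/√8|111⟩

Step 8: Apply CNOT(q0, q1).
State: 1/√8|000⟩ - 1/√8|001⟩ + 1/√8|010⟩ - 1/√8|011⟩ - 1/√8|100⟩ + 1/√8|101⟩ - 1/√8|110⟩ + 1/√8|111⟩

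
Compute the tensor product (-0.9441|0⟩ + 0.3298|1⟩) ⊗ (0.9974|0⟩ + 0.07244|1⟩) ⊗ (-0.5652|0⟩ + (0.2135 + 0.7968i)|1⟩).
0.5322|000⟩ + (-0.201 - 0.7503i)|001⟩ + 0.03865|010⟩ + (-0.0146 - 0.05449i)|011⟩ - 0.1859|100⟩ + (0.07023 + 0.2621i)|101⟩ - 0.0135|110⟩ + (0.005101 + 0.01904i)|111⟩

amp(|b₁b₂…⟩) = product of the factor amplitudes for bits b₁, b₂, …; only kets whose every factor amplitude is nonzero survive.
|000⟩: (-0.9441)(0.9974)(-0.5652) = 0.5322
|001⟩: (-0.9441)(0.9974)(0.2135 + 0.7968i) = (-0.201 - 0.7503i)
|010⟩: (-0.9441)(0.07244)(-0.5652) = 0.03865
|011⟩: (-0.9441)(0.07244)(0.2135 + 0.7968i) = (-0.0146 - 0.05449i)
|100⟩: (0.3298)(0.9974)(-0.5652) = -0.1859
|101⟩: (0.3298)(0.9974)(0.2135 + 0.7968i) = (0.07023 + 0.2621i)
|110⟩: (0.3298)(0.07244)(-0.5652) = -0.0135
|111⟩: (0.3298)(0.07244)(0.2135 + 0.7968i) = (0.005101 + 0.01904i)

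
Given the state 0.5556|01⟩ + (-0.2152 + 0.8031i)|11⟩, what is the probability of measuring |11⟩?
0.6913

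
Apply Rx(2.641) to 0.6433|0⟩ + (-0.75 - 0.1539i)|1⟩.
(0.01024 + 0.7266i)|0⟩ + (-0.1858 - 0.6614i)|1⟩

Rx(2.641) = [[cos(θ/2), −i·sin(θ/2)], [−i·sin(θ/2), cos(θ/2)]]; θ = 2.641, cos(θ/2) ≈ 0.247691, sin(θ/2) ≈ 0.968839.
With a = amp(|0⟩) = 0.6433 and b = amp(|1⟩) = (-0.75 - 0.1539i):
new amp(|0⟩) = (0.247691)·a + (-0.968839i)·b = (0.01024 + 0.7266i)
new amp(|1⟩) = (-0.968839i)·a + (0.247691)·b = (-0.1858 - 0.6614i)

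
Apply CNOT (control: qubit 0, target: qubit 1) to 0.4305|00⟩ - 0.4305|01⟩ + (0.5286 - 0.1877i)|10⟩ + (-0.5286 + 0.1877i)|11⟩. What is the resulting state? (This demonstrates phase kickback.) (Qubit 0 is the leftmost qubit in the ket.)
0.4305|00⟩ - 0.4305|01⟩ + (-0.5286 + 0.1877i)|10⟩ + (0.5286 - 0.1877i)|11⟩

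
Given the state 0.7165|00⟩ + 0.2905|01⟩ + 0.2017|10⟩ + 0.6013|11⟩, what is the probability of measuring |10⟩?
0.04068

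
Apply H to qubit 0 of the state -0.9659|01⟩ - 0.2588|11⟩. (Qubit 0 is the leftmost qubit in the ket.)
-0.866|01⟩ - 0.5|11⟩

H on qubit 0 mixes each pair of kets that differ only in qubit 0: amplitudes (a, b) of (|…0…⟩, |…1…⟩) become ((a + b)/√2, (a − b)/√2). Kets absent from the input have amplitude 0.
(|01⟩, |11⟩): (a, b) = (-0.9659, -0.2588) → (-0.866, -0.5)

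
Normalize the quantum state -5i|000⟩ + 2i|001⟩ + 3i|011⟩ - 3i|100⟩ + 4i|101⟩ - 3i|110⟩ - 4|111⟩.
-0.533i|000⟩ + 0.2132i|001⟩ + 0.3198i|011⟩ - 0.3198i|100⟩ + 0.4264i|101⟩ - 0.3198i|110⟩ - 0.4264|111⟩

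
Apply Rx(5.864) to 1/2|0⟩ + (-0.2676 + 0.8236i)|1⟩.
(-0.3177 + 0.05568i)|0⟩ + (0.2617 - 0.9096i)|1⟩

Rx(5.864) = [[cos(θ/2), −i·sin(θ/2)], [−i·sin(θ/2), cos(θ/2)]]; θ = 5.864, cos(θ/2) ≈ -0.978116, sin(θ/2) ≈ 0.208061.
With a = amp(|0⟩) = 1/2 and b = amp(|1⟩) = (-0.2676 + 0.8236i):
new amp(|0⟩) = (-0.978116)·a + (-0.208061i)·b = (-0.3177 + 0.05568i)
new amp(|1⟩) = (-0.208061i)·a + (-0.978116)·b = (0.2617 - 0.9096i)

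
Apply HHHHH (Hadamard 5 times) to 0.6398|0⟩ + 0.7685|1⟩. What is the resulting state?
0.9958|0⟩ - 0.091|1⟩

H² = I, so H^5 = H: a single Hadamard. With (a, b) = (0.6398, 0.7685), H gives ((a + b)/√2, (a − b)/√2) = (0.9958, -0.091).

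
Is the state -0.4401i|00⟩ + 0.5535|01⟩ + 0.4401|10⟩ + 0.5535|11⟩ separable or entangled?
Entangled

Writing the state as a|00⟩ + b|01⟩ + c|10⟩ + d|11⟩, it is a product state iff ad − bc = 0.
Here (a, b, c, d) = (-0.4401i, 0.5535, 0.4401, 0.5535): ad − bc = (-0.4401i)(0.5535) − (0.5535)(0.4401) = (-0.2436 - 0.2436i) ≠ 0, so the state is entangled.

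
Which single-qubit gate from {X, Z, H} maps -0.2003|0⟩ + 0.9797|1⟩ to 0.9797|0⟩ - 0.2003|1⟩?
X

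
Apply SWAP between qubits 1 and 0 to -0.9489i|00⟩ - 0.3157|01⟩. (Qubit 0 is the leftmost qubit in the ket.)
-0.9489i|00⟩ - 0.3157|10⟩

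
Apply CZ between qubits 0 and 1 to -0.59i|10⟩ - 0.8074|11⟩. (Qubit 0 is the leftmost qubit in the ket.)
-0.59i|10⟩ + 0.8074|11⟩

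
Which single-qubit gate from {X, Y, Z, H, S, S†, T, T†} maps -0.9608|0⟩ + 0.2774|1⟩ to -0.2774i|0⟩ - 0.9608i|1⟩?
Y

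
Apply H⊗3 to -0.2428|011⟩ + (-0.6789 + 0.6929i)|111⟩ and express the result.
(-0.3259 + 0.245i)|000⟩ + (0.3259 - 0.245i)|001⟩ + (0.3259 - 0.245i)|010⟩ + (-0.3259 + 0.245i)|011⟩ + (0.1542 - 0.245i)|100⟩ + (-0.1542 + 0.245i)|101⟩ + (-0.1542 + 0.245i)|110⟩ + (0.1542 - 0.245i)|111⟩

H⊗3 gives amp(|y⟩) = (1/2√2) Σ_x (−1)^(x·y) amp(|x⟩), where x·y is the number of positions in which both x and y have a 1.
|000⟩: (-0.2428 + (-0.6789 + 0.6929i))/(2√2) = (-0.3259 + 0.245i)
|001⟩: (0.2428 - (-0.6789 + 0.6929i))/(2√2) = (0.3259 - 0.245i)
|010⟩: (0.2428 - (-0.6789 + 0.6929i))/(2√2) = (0.3259 - 0.245i)
|011⟩: (-0.2428 + (-0.6789 + 0.6929i))/(2√2) = (-0.3259 + 0.245i)
|100⟩: (-0.2428 - (-0.6789 + 0.6929i))/(2√2) = (0.1542 - 0.245i)
|101⟩: (0.2428 + (-0.6789 + 0.6929i))/(2√2) = (-0.1542 + 0.245i)
|110⟩: (0.2428 + (-0.6789 + 0.6929i))/(2√2) = (-0.1542 + 0.245i)
|111⟩: (-0.2428 - (-0.6789 + 0.6929i))/(2√2) = (0.1542 - 0.245i)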